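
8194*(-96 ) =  - 786624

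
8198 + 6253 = 14451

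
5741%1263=689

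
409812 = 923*444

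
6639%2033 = 540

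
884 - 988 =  - 104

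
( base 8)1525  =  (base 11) 706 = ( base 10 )853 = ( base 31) RG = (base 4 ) 31111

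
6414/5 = 6414/5 = 1282.80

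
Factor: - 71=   -  71^1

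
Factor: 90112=2^13*11^1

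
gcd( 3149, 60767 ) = 1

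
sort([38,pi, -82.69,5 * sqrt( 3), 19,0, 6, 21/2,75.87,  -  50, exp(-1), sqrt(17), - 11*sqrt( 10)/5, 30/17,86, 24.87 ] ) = [ - 82.69, - 50, - 11*sqrt(10 )/5, 0,exp( - 1 ), 30/17, pi, sqrt( 17 ),6, 5*sqrt( 3 ), 21/2, 19, 24.87, 38,  75.87,86 ] 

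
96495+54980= 151475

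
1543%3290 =1543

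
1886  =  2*943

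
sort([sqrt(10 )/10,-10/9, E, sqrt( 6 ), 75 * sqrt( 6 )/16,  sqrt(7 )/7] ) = [ - 10/9, sqrt( 10 ) /10,sqrt( 7 )/7,  sqrt( 6 ), E,75*sqrt( 6 )/16] 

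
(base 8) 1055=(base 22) 137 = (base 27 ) KH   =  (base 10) 557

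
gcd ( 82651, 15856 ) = 1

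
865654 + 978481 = 1844135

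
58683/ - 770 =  - 58683/770 = - 76.21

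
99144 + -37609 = 61535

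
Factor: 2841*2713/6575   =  3^1*5^( - 2)*263^(-1)*947^1*2713^1=7707633/6575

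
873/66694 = 873/66694 = 0.01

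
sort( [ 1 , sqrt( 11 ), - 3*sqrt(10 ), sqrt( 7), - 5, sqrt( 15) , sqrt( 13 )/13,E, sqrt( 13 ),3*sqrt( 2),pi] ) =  [ - 3*sqrt( 10), - 5,sqrt ( 13)/13, 1, sqrt(7), E, pi,sqrt (11),  sqrt(13 ), sqrt(15), 3*sqrt (2) ] 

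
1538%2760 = 1538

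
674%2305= 674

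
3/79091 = 3/79091 = 0.00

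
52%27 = 25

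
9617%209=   3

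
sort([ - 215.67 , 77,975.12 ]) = [ - 215.67, 77,975.12] 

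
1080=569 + 511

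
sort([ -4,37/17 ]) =[ - 4,37/17 ]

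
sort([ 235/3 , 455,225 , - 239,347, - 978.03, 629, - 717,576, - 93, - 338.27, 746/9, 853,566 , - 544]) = [-978.03, - 717 , - 544, - 338.27, - 239, - 93, 235/3,746/9,225,347,455, 566,576,629,853]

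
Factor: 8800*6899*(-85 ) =  -  2^5*5^3*11^1 * 17^1*6899^1  =  - 5160452000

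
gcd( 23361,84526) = 13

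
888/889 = 888/889 =1.00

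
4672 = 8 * 584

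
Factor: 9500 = 2^2*5^3*19^1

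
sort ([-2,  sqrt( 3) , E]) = [-2, sqrt( 3),E] 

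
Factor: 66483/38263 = 3^2 * 89^1*461^ ( - 1)=   801/461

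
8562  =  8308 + 254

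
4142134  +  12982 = 4155116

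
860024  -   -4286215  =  5146239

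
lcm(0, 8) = 0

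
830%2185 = 830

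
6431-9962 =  - 3531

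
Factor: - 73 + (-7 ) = -80 = - 2^4*5^1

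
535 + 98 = 633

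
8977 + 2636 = 11613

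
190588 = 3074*62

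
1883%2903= 1883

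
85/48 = 85/48 = 1.77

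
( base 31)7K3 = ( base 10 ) 7350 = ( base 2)1110010110110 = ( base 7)30300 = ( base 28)9AE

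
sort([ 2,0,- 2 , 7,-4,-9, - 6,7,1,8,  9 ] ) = [ - 9, - 6, - 4,-2 , 0,1,2,7, 7,8,9 ]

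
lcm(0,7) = 0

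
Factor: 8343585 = 3^2*5^1*79^1*2347^1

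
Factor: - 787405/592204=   -2^ ( - 2)*5^1 * 157^(  -  1)*167^1=-835/628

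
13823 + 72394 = 86217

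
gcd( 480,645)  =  15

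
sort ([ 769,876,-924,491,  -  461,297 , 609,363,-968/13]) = [ - 924, - 461 ,  -  968/13,297, 363 , 491, 609, 769,876]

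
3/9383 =3/9383 = 0.00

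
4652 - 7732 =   -  3080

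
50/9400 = 1/188 = 0.01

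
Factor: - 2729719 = - 89^1 * 30671^1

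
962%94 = 22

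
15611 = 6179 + 9432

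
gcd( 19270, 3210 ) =10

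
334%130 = 74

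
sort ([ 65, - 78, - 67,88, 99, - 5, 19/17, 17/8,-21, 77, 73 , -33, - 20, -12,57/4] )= [ - 78, -67,-33 , - 21,-20,-12, - 5, 19/17,17/8, 57/4,65,73,77,88, 99]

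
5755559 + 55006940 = 60762499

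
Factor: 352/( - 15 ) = - 2^5 * 3^( - 1)*5^(  -  1 ) * 11^1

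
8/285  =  8/285 = 0.03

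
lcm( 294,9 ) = 882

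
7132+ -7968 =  - 836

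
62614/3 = 62614/3 =20871.33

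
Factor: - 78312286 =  - 2^1*13^1*23^1*130957^1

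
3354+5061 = 8415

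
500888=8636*58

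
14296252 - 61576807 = - 47280555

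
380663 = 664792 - 284129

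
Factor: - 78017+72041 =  - 5976 = - 2^3*3^2*83^1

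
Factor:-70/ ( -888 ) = 2^( - 2 )*3^( - 1)*5^1*7^1*37^( - 1) = 35/444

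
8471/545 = 15+296/545 = 15.54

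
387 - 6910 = -6523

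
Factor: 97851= 3^1 * 13^2 * 193^1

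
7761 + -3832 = 3929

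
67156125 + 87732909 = 154889034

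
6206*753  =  4673118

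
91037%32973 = 25091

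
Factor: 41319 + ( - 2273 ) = 39046 = 2^1*7^1*2789^1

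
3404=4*851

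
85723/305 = 85723/305 = 281.06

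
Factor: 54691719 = 3^1* 31^1 *588083^1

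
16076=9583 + 6493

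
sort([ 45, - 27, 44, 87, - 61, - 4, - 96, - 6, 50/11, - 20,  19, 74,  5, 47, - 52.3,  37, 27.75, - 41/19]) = [-96, -61,-52.3,-27,-20, - 6,-4, - 41/19, 50/11, 5, 19,27.75, 37, 44, 45, 47,74,87]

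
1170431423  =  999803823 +170627600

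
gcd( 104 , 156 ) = 52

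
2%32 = 2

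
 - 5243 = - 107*49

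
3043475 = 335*9085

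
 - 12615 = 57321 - 69936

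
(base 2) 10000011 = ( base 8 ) 203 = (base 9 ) 155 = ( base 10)131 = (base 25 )56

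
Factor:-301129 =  -43^1*47^1*149^1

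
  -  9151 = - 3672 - 5479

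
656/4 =164 = 164.00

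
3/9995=3/9995= 0.00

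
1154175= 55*20985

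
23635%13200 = 10435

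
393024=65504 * 6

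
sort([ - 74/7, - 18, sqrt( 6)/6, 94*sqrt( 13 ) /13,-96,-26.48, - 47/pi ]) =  [ - 96, - 26.48,-18, - 47/pi, - 74/7, sqrt (6)/6,  94*sqrt(13)/13] 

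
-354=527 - 881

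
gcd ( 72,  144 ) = 72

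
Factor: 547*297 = 162459  =  3^3*11^1*547^1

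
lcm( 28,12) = 84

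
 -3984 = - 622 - 3362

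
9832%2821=1369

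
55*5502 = 302610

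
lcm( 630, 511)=45990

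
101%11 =2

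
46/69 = 2/3 = 0.67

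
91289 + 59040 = 150329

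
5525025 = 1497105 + 4027920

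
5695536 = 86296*66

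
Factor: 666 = 2^1*3^2 *37^1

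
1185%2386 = 1185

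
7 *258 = 1806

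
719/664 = 719/664 = 1.08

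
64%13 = 12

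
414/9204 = 69/1534 =0.04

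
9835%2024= 1739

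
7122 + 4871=11993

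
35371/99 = 357 + 28/99 = 357.28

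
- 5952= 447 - 6399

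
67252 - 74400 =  - 7148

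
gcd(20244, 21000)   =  84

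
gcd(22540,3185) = 245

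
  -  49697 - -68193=18496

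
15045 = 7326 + 7719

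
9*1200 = 10800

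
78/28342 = 39/14171=0.00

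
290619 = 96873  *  3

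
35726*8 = 285808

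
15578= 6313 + 9265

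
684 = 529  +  155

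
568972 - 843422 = -274450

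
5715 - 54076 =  -48361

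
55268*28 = 1547504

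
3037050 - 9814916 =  - 6777866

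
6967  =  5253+1714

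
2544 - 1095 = 1449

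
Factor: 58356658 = 2^1*23^1*1268623^1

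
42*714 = 29988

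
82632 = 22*3756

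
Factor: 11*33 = 363=3^1 * 11^2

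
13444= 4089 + 9355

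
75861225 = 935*81135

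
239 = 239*1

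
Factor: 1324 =2^2 * 331^1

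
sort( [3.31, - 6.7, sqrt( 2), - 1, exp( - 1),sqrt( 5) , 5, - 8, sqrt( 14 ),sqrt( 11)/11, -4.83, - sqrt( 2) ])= [-8, - 6.7, - 4.83, - sqrt ( 2 ) , - 1,sqrt(11)/11, exp( - 1 ), sqrt(2 ), sqrt( 5), 3.31,sqrt(14), 5] 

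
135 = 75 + 60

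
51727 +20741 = 72468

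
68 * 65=4420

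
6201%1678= 1167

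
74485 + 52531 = 127016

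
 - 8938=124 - 9062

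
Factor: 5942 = 2^1*2971^1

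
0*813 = 0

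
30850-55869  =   - 25019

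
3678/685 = 3678/685 =5.37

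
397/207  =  1+190/207 = 1.92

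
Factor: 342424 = 2^3*23^1*1861^1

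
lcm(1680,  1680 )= 1680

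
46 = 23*2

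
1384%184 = 96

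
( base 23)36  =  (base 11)69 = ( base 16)4b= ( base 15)50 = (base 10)75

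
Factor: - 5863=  - 11^1 * 13^1 * 41^1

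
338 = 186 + 152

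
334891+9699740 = 10034631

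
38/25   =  1 + 13/25 = 1.52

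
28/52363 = 28/52363 = 0.00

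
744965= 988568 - 243603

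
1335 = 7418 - 6083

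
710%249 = 212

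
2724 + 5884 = 8608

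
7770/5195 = 1554/1039 = 1.50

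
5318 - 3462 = 1856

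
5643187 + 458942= 6102129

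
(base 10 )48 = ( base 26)1M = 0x30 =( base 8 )60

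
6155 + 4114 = 10269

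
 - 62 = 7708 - 7770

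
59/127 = 59/127 = 0.46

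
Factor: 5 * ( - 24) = - 120 = - 2^3*3^1*5^1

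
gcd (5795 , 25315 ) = 305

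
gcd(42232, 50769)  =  1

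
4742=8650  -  3908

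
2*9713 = 19426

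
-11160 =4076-15236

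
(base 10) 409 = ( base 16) 199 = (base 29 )E3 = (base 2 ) 110011001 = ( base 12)2a1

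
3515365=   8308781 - 4793416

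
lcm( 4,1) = 4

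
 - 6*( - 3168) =19008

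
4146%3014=1132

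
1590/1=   1590 =1590.00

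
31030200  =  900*34478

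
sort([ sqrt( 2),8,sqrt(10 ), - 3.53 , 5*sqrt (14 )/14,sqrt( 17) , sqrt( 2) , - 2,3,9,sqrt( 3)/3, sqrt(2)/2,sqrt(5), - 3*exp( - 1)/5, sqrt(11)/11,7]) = [ - 3.53, - 2, - 3 * exp(-1)/5,sqrt (11 ) /11, sqrt( 3) /3, sqrt(2 )/2,5 * sqrt( 14)/14,sqrt( 2),sqrt(2),sqrt(5 ),3,sqrt(10 ),sqrt(17 ) , 7, 8, 9 ]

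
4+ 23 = 27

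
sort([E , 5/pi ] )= [5/pi, E ]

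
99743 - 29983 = 69760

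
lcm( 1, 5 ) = 5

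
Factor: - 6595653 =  - 3^1*31^1 * 70921^1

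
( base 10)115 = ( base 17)6D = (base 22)55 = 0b1110011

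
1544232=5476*282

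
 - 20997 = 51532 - 72529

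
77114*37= 2853218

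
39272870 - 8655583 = 30617287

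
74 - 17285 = - 17211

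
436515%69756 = 17979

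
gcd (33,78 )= 3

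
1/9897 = 1/9897 = 0.00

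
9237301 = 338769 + 8898532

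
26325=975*27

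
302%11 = 5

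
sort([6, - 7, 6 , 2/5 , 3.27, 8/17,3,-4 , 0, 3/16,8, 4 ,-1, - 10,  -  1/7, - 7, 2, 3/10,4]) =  [ - 10,  -  7, - 7 , - 4 ,-1,  -  1/7, 0,3/16,3/10,2/5 , 8/17,  2,3, 3.27 , 4,4,  6 , 6 , 8]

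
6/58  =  3/29 =0.10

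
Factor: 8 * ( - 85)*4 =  - 2^5 * 5^1 *17^1= - 2720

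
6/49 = 6/49  =  0.12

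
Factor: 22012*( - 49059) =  - 1079886708 = - 2^2*3^3*23^1*79^1* 5503^1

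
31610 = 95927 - 64317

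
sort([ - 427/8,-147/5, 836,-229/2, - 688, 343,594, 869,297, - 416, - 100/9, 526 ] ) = [ - 688, - 416,-229/2, - 427/8, - 147/5,  -  100/9, 297,343,526,  594, 836,869]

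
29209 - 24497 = 4712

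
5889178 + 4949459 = 10838637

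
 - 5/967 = -1 + 962/967=- 0.01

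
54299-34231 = 20068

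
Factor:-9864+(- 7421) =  - 17285 = - 5^1*3457^1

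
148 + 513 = 661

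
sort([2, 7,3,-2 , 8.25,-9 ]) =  [ - 9, - 2,  2,3, 7, 8.25 ] 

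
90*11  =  990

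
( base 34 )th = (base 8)1753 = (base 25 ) 1F3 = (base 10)1003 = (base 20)2A3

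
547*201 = 109947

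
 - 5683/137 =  - 42 + 71/137 = -  41.48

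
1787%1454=333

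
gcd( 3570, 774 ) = 6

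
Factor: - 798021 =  - 3^2*7^1*53^1*239^1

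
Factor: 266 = 2^1 * 7^1*19^1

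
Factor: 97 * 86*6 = 50052=2^2*3^1*43^1*97^1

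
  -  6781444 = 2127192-8908636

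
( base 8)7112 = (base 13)1885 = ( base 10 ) 3658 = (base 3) 12000111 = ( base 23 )6L1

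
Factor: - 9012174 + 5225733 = - 3786441  =  -  3^1*1262147^1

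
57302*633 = 36272166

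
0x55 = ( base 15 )5A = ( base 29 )2r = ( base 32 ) 2L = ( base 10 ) 85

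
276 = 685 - 409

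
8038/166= 4019/83  =  48.42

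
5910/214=27+66/107 =27.62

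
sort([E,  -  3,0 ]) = [ - 3, 0,E]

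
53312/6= 26656/3 = 8885.33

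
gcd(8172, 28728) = 36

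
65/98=65/98 = 0.66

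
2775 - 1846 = 929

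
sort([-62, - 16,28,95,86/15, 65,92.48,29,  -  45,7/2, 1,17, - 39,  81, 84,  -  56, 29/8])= [- 62, - 56, - 45, - 39, - 16,1,7/2,29/8, 86/15, 17,  28,  29,  65,81 , 84,92.48, 95 ] 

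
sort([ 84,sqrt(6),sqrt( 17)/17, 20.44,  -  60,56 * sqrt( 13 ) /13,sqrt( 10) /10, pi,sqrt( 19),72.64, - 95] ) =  [ - 95,-60, sqrt (17 ) /17,sqrt ( 10)/10,sqrt(6),pi,sqrt( 19),  56  *sqrt(13 ) /13,20.44, 72.64,84 ] 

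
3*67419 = 202257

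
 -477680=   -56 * 8530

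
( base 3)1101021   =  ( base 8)1756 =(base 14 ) 51C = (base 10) 1006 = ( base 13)5C5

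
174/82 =87/41 = 2.12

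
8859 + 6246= 15105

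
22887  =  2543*9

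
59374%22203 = 14968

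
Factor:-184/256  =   - 2^(-5 )*23^1 = - 23/32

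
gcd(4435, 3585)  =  5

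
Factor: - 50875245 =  - 3^2*5^1*1130561^1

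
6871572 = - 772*( - 8901 ) 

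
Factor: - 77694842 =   -  2^1*211^1*184111^1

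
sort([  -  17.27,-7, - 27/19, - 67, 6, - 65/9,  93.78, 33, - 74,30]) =[ - 74, - 67 , - 17.27,-65/9, - 7, -27/19, 6,  30,33, 93.78 ] 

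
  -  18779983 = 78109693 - 96889676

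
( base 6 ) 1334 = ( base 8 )532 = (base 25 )dl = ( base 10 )346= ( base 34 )a6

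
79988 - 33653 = 46335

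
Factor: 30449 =30449^1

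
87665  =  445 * 197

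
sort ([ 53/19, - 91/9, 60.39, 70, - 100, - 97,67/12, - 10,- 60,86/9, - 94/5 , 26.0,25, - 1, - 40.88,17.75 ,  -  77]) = [  -  100,-97,  -  77, - 60, - 40.88,-94/5, - 91/9,  -  10, - 1,53/19,67/12,  86/9,  17.75,25,26.0,60.39,70] 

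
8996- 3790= 5206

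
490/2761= 490/2761 = 0.18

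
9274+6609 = 15883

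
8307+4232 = 12539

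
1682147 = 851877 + 830270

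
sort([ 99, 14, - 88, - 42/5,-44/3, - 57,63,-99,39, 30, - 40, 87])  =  [ - 99, - 88, - 57, - 40 , - 44/3, - 42/5 , 14, 30, 39,  63, 87, 99]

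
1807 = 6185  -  4378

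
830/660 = 83/66 = 1.26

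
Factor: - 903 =  -  3^1*7^1*43^1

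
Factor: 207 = 3^2*23^1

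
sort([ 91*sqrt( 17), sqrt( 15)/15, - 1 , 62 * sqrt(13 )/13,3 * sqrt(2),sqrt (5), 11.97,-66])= [- 66, - 1,sqrt( 15 )/15, sqrt( 5),  3*sqrt(2),11.97, 62*sqrt( 13 ) /13,91*sqrt(17) ] 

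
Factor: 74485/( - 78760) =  - 2^(- 3)*11^( -1) * 179^(  -  1 ) * 14897^1 =- 14897/15752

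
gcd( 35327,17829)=1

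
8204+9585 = 17789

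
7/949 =7/949 = 0.01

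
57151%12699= 6355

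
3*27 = 81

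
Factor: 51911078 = 2^1*19^2*71899^1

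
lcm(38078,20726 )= 1637354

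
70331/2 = 35165 + 1/2 = 35165.50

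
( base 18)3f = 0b1000101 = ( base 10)69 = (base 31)27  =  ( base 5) 234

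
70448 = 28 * 2516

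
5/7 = 5/7=0.71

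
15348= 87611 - 72263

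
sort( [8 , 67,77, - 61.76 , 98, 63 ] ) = [  -  61.76, 8,63 , 67,77, 98 ] 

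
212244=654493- 442249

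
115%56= 3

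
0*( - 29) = 0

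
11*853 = 9383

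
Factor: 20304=2^4*3^3*47^1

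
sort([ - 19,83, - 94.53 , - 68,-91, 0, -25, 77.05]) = [ - 94.53, - 91, - 68, - 25,  -  19,0,77.05,83 ]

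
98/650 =49/325 = 0.15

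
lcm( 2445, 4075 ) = 12225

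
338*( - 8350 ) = -2822300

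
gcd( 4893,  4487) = 7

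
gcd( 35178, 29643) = 123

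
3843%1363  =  1117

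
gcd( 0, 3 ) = 3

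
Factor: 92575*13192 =1221249400 = 2^3* 5^2  *7^1*17^1*23^2 * 97^1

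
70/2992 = 35/1496 = 0.02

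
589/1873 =589/1873 = 0.31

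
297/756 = 11/28 = 0.39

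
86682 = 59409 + 27273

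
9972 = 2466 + 7506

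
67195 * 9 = 604755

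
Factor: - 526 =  - 2^1*263^1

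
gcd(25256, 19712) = 616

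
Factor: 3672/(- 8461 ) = -2^3*3^3*17^1 * 8461^( - 1) 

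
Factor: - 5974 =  - 2^1*29^1 * 103^1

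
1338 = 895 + 443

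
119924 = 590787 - 470863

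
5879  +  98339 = 104218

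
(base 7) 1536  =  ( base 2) 1001100111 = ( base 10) 615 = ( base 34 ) i3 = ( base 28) LR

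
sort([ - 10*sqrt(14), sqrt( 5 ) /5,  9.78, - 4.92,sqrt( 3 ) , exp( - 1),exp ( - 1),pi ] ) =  [ - 10*sqrt(14), - 4.92, exp( - 1),exp( - 1),sqrt ( 5)/5,sqrt (3 ),pi,9.78 ]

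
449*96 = 43104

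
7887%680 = 407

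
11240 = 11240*1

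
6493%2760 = 973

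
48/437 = 48/437 = 0.11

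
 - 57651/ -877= 65+646/877 = 65.74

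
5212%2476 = 260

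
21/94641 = 7/31547 =0.00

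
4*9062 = 36248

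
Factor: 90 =2^1*3^2 * 5^1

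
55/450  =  11/90=0.12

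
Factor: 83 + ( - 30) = 53  =  53^1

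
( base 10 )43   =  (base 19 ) 25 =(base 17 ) 29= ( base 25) 1i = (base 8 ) 53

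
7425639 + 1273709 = 8699348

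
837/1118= 837/1118 = 0.75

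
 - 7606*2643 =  - 20102658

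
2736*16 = 43776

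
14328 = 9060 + 5268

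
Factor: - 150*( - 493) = 73950 = 2^1 * 3^1 * 5^2*17^1*29^1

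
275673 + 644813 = 920486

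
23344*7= 163408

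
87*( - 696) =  - 60552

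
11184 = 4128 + 7056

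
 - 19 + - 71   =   - 90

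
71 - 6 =65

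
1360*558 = 758880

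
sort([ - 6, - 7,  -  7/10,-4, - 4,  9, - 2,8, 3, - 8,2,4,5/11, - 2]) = [ - 8, - 7, - 6 ,-4, - 4, - 2, - 2,  -  7/10,5/11,2, 3,4,8,  9] 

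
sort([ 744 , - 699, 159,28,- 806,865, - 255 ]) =[ - 806, - 699, - 255,28, 159,744,865]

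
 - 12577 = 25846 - 38423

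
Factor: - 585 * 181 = -3^2*  5^1*13^1*181^1 = - 105885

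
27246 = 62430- 35184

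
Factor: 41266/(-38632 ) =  - 47/44 = - 2^(- 2)*11^( - 1)*47^1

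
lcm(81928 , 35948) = 3522904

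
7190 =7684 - 494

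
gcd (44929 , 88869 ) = 1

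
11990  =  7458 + 4532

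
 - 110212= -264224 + 154012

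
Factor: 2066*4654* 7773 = 74738669772 = 2^2 * 3^1*13^1*179^1 * 1033^1 *2591^1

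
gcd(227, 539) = 1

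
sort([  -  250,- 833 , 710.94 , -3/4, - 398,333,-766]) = [-833,-766, - 398,-250 ,-3/4, 333, 710.94 ] 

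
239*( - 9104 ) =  - 2175856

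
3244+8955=12199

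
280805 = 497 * 565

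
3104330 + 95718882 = 98823212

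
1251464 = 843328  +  408136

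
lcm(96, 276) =2208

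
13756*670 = 9216520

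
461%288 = 173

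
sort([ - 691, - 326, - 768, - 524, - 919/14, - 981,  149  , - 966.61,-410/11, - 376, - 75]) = [ - 981, - 966.61, - 768, - 691, - 524 , - 376 , - 326, - 75, - 919/14, - 410/11, 149]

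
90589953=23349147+67240806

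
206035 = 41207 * 5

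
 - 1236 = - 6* 206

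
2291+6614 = 8905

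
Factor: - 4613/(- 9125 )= 5^( -3 ) * 7^1*73^( - 1) *659^1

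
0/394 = 0 = 0.00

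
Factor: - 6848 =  - 2^6*107^1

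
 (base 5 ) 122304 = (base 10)4704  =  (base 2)1001001100000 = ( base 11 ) 3597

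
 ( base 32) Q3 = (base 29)sn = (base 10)835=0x343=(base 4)31003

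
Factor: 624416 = 2^5*13^1*19^1*79^1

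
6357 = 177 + 6180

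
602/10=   60 + 1/5= 60.20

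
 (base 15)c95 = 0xB18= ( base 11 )2152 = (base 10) 2840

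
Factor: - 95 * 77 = -7315  =  - 5^1*7^1*11^1*19^1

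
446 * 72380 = 32281480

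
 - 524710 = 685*( - 766 ) 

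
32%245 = 32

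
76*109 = 8284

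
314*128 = 40192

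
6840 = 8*855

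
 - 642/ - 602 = 321/301 = 1.07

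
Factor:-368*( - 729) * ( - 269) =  - 72165168 = - 2^4*3^6*23^1*269^1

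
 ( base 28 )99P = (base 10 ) 7333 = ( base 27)A1G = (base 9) 11047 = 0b1110010100101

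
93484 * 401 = 37487084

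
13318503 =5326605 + 7991898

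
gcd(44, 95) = 1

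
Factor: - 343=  - 7^3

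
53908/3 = 53908/3 =17969.33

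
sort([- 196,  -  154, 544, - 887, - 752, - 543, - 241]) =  [-887, - 752, -543, - 241, - 196,-154,544 ] 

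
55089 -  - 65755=120844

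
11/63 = 11/63 = 0.17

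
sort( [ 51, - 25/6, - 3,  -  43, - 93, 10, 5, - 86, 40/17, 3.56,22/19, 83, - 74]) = [  -  93,  -  86,  -  74,-43, - 25/6, - 3,22/19, 40/17 , 3.56, 5,10, 51, 83]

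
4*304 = 1216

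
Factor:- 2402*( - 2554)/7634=3067354/3817  =  2^1 *11^( - 1 )*347^( - 1) * 1201^1*1277^1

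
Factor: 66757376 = 2^8 * 7^1 * 37253^1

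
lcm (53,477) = 477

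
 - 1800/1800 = -1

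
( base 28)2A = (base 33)20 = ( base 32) 22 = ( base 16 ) 42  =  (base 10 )66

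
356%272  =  84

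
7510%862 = 614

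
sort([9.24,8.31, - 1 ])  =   [ - 1,8.31,9.24]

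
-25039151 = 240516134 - 265555285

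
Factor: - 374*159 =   -  2^1  *  3^1*11^1*17^1*53^1 = - 59466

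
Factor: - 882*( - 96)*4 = 2^8 * 3^3*7^2 = 338688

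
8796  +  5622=14418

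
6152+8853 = 15005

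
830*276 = 229080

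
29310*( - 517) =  - 15153270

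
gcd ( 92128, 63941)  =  1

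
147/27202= 21/3886 = 0.01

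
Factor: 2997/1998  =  2^( - 1)*3^1 = 3/2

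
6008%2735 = 538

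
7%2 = 1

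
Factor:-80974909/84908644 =-2^ ( - 2)*19^ (-2 )*127^( - 1)*463^(  -  1)*80974909^1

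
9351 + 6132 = 15483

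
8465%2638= 551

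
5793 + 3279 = 9072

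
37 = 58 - 21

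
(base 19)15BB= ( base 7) 34621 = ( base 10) 8884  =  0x22b4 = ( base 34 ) 7NA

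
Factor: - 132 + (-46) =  - 2^1*89^1 = -178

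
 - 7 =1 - 8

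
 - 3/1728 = -1/576 = -0.00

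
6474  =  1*6474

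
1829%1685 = 144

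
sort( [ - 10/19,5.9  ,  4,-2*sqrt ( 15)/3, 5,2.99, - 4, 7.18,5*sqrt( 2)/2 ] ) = [ -4 , - 2*sqrt( 15)/3,-10/19,2.99 , 5 * sqrt(  2)/2,4 , 5,  5.9, 7.18 ] 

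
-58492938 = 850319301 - 908812239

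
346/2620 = 173/1310 =0.13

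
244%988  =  244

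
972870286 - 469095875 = 503774411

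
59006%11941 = 11242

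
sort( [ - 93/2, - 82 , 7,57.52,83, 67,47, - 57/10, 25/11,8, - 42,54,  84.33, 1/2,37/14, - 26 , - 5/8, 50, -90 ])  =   [  -  90, - 82, - 93/2, - 42, - 26,  -  57/10, - 5/8 , 1/2, 25/11,37/14 , 7, 8, 47, 50,54,57.52,67, 83,  84.33 ] 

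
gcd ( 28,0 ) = 28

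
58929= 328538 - 269609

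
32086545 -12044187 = 20042358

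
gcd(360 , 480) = 120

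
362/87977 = 362/87977 = 0.00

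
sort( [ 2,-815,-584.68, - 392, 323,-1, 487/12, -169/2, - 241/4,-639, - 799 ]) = [ - 815,-799, - 639, - 584.68,-392,  -  169/2, - 241/4,-1, 2, 487/12, 323]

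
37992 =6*6332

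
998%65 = 23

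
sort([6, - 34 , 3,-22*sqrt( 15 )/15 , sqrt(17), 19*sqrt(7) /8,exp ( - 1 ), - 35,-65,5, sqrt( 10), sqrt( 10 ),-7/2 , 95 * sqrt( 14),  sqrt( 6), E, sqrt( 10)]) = [ - 65,-35,-34, -22 * sqrt( 15)/15, - 7/2,exp(-1 ), sqrt( 6) , E, 3, sqrt( 10), sqrt(10),  sqrt (10),sqrt (17), 5 , 6 , 19*sqrt( 7)/8, 95*sqrt( 14) ] 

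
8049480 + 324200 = 8373680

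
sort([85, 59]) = [59, 85 ]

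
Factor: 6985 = 5^1 * 11^1*127^1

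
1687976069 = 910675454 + 777300615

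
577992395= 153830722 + 424161673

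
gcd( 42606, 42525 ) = 81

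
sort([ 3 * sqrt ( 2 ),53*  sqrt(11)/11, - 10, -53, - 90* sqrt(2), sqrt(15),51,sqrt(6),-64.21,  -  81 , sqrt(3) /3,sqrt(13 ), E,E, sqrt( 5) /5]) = [- 90*sqrt(  2), - 81, -64.21, - 53, -10, sqrt( 5)/5,sqrt(3 ) /3 , sqrt(6 ), E, E, sqrt( 13 ),sqrt( 15),3*sqrt(2 ),53*sqrt( 11 )/11, 51 ] 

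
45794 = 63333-17539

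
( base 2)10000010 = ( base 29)4E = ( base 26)50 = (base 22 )5K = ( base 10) 130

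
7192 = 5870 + 1322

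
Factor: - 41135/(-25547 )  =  5^1* 19^1*59^( - 1)  =  95/59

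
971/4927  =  971/4927 = 0.20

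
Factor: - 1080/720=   -  2^( - 1)*3^1= - 3/2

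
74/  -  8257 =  - 74/8257= - 0.01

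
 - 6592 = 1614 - 8206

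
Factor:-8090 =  - 2^1*5^1*809^1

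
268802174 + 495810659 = 764612833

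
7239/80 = 7239/80 = 90.49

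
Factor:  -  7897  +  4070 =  -43^1*89^1 = - 3827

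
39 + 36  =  75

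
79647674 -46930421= 32717253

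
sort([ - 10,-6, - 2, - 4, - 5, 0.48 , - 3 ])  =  [ - 10, - 6,-5, - 4 , - 3, - 2  ,  0.48]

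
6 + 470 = 476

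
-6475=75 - 6550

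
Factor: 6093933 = 3^1*59^1*34429^1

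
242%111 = 20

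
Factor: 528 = 2^4*3^1*11^1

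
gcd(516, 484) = 4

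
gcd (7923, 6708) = 3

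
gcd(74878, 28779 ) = 1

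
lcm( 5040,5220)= 146160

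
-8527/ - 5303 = 8527/5303 = 1.61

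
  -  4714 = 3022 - 7736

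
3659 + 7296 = 10955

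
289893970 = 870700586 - 580806616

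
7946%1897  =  358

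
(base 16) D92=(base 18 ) AD0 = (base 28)4c2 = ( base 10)3474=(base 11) 2679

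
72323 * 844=61040612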